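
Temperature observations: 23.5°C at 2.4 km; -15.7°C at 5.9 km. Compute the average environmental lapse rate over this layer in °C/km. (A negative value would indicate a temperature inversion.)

Γ = −ΔT/Δz = (23.5 − (-15.7)) / (5900 − 2400) m
  = 39.2°C / 3.5 km = 11.2°C/km

11.2°C/km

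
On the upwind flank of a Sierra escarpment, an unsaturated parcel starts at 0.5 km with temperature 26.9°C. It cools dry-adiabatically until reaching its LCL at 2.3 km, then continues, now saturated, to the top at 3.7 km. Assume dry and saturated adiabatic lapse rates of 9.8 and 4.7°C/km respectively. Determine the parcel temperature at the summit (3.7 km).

2.68°C

500–2300 m, dry: Δz = 1.8 km ⇒ ΔT = -17.64°C; T = 9.26°C
2300–3700 m, saturated: Δz = 1.4 km ⇒ ΔT = -6.58°C; T = 2.68°C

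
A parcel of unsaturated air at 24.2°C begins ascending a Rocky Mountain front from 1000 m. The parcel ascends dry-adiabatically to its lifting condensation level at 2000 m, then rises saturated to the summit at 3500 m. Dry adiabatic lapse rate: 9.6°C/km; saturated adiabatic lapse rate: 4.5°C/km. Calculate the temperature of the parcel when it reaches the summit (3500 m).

1000 → 2000 m (dry, 9.6°C/km): ΔT = -9.6 × 1 = -9.6°C → T = 14.6°C
2000 → 3500 m (saturated, 4.5°C/km): ΔT = -4.5 × 1.5 = -6.75°C → T = 7.85°C

7.85°C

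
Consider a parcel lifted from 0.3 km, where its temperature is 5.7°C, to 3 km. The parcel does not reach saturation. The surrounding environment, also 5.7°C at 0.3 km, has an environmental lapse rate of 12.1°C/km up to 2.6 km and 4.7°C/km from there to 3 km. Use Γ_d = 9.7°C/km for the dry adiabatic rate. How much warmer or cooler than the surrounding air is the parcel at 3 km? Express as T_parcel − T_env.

+3.52°C (parcel warmer than environment)

Parcel:
  Dry to 3000 m: -9.7 × 2.7 km = -26.19°C, so T = -20.49°C.
Environment:
  Environment, lower layer to 2600 m: -12.1 × 2.3 km = -27.83°C, so T = -22.13°C.
  Environment, upper layer to 3000 m: -4.7 × 0.4 km = -1.88°C, so T = -24.01°C.
T_parcel − T_env = -20.49 − (-24.01) = +3.52°C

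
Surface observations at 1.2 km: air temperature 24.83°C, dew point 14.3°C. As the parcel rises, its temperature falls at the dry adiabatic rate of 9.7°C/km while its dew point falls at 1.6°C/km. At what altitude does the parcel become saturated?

2.5 km

T and T_d converge at 9.7 − 1.6 = 8.1°C per km
Height above start = (24.83 − 14.3) / 8.1 = 1.3 km
LCL altitude = 1200 m + 1300 m = 2500 m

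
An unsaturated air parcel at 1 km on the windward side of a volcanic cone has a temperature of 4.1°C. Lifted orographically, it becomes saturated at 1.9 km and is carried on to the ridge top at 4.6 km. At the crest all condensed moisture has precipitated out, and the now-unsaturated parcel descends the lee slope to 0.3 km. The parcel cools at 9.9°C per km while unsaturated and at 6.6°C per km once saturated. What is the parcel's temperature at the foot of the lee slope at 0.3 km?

From 1000 m to 1900 m (dry): cools by 9.9 × 0.9 = 8.91°C, giving -4.81°C.
From 1900 m to 4600 m (saturated): cools by 6.6 × 2.7 = 17.82°C, giving -22.63°C.
From 4600 m to 300 m (dry descent): warms by 9.9 × 4.3 = 42.57°C, giving 19.94°C.

19.94°C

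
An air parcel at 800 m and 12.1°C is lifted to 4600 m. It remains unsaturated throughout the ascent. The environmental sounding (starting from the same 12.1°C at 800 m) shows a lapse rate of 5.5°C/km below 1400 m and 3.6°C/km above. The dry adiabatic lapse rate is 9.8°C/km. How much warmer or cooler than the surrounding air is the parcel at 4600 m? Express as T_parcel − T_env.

-22.42°C (parcel cooler than environment)

Parcel:
  800 → 4600 m (dry, 9.8°C/km): ΔT = -9.8 × 3.8 = -37.24°C → T = -25.14°C
Environment:
  800 → 1400 m (environment, lower layer, 5.5°C/km): ΔT = -5.5 × 0.6 = -3.3°C → T = 8.8°C
  1400 → 4600 m (environment, upper layer, 3.6°C/km): ΔT = -3.6 × 3.2 = -11.52°C → T = -2.72°C
T_parcel − T_env = -25.14 − (-2.72) = -22.42°C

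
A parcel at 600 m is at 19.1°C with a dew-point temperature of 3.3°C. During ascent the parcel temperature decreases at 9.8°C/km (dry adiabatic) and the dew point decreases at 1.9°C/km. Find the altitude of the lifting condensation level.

2600 m

T and T_d converge at 9.8 − 1.9 = 7.9°C per km
Height above start = (19.1 − 3.3) / 7.9 = 2 km
LCL altitude = 600 m + 2000 m = 2600 m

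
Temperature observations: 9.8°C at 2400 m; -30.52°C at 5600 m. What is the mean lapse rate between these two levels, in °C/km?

12.6°C/km

Γ = −ΔT/Δz = (9.8 − (-30.52)) / (5600 − 2400) m
  = 40.32°C / 3.2 km = 12.6°C/km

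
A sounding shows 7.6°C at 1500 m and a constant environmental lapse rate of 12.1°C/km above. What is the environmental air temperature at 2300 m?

1500 → 2300 m (environmental, 12.1°C/km): ΔT = -12.1 × 0.8 = -9.68°C → T = -2.08°C

-2.08°C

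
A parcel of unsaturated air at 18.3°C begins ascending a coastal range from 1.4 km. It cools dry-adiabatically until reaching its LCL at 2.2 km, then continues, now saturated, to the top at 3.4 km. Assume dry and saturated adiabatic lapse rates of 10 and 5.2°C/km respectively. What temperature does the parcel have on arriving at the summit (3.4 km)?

From 1400 m to 2200 m (dry): cools by 10 × 0.8 = 8°C, giving 10.3°C.
From 2200 m to 3400 m (saturated): cools by 5.2 × 1.2 = 6.24°C, giving 4.06°C.

4.06°C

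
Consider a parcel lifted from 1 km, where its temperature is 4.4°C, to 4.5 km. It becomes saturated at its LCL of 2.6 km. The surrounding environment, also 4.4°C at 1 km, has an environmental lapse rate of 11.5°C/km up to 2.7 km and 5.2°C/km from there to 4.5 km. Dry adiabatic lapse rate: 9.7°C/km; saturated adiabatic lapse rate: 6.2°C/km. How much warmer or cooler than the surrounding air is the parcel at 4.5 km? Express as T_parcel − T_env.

+1.61°C (parcel warmer than environment)

Parcel:
  From 1000 m to 2600 m (dry): cools by 9.7 × 1.6 = 15.52°C, giving -11.12°C.
  From 2600 m to 4500 m (saturated): cools by 6.2 × 1.9 = 11.78°C, giving -22.9°C.
Environment:
  From 1000 m to 2700 m (environment, lower layer): cools by 11.5 × 1.7 = 19.55°C, giving -15.15°C.
  From 2700 m to 4500 m (environment, upper layer): cools by 5.2 × 1.8 = 9.36°C, giving -24.51°C.
T_parcel − T_env = -22.9 − (-24.51) = +1.61°C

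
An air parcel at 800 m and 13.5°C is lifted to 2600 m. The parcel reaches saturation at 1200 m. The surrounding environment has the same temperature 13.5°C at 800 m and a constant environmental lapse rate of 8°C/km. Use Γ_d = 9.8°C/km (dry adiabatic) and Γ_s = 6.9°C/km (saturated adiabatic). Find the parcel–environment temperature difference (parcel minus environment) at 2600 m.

+0.82°C (parcel warmer than environment)

Parcel:
  Dry to 1200 m: -9.8 × 0.4 km = -3.92°C, so T = 9.58°C.
  Saturated to 2600 m: -6.9 × 1.4 km = -9.66°C, so T = -0.08°C.
Environment:
  Environment to 2600 m: -8 × 1.8 km = -14.4°C, so T = -0.9°C.
T_parcel − T_env = -0.08 − (-0.9) = +0.82°C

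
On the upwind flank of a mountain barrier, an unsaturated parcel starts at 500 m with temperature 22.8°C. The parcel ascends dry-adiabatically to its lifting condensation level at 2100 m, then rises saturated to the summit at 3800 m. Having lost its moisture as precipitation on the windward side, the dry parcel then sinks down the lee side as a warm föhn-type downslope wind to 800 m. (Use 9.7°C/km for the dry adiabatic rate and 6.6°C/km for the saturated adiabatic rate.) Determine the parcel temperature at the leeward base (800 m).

500 → 2100 m (dry, 9.7°C/km): ΔT = -9.7 × 1.6 = -15.52°C → T = 7.28°C
2100 → 3800 m (saturated, 6.6°C/km): ΔT = -6.6 × 1.7 = -11.22°C → T = -3.94°C
3800 → 800 m (dry descent, 9.7°C/km): ΔT = +9.7 × 3 = +29.1°C → T = 25.16°C

25.16°C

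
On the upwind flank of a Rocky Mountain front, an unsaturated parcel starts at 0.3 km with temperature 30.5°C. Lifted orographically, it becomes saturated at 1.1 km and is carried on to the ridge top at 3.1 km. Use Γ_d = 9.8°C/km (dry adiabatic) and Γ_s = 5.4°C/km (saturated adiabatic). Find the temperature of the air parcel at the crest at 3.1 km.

300–1100 m, dry: Δz = 0.8 km ⇒ ΔT = -7.84°C; T = 22.66°C
1100–3100 m, saturated: Δz = 2 km ⇒ ΔT = -10.8°C; T = 11.86°C

11.86°C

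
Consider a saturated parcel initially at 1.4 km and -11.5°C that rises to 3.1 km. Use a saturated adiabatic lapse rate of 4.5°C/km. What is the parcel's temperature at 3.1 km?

From 1400 m to 3100 m (saturated adiabatic): cools by 4.5 × 1.7 = 7.65°C, giving -19.15°C.

-19.15°C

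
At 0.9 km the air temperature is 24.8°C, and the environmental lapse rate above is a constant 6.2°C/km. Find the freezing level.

Height above start = (24.8 − 0) / 6.2 = 4 km
Altitude = 900 m + 4000 m = 4900 m

4.9 km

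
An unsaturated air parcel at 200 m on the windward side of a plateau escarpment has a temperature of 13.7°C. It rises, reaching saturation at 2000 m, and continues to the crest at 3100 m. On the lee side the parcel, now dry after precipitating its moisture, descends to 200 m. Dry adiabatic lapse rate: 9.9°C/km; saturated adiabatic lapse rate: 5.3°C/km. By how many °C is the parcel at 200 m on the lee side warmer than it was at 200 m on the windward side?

From 200 m to 2000 m (dry): cools by 9.9 × 1.8 = 17.82°C, giving -4.12°C.
From 2000 m to 3100 m (saturated): cools by 5.3 × 1.1 = 5.83°C, giving -9.95°C.
From 3100 m to 200 m (dry descent): warms by 9.9 × 2.9 = 28.71°C, giving 18.76°C.
Net change vs windward start: 18.76 − 13.7 = +5.06°C

+5.06°C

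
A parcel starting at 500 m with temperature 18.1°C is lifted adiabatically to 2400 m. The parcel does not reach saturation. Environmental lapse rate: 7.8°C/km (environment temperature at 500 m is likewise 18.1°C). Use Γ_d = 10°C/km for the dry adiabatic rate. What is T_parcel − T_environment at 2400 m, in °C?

Parcel:
  From 500 m to 2400 m (dry): cools by 10 × 1.9 = 19°C, giving -0.9°C.
Environment:
  From 500 m to 2400 m (environment): cools by 7.8 × 1.9 = 14.82°C, giving 3.28°C.
T_parcel − T_env = -0.9 − 3.28 = -4.18°C

-4.18°C (parcel cooler than environment)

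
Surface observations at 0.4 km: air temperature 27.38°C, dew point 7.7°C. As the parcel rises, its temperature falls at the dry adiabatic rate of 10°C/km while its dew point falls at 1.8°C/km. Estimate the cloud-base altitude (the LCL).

T and T_d converge at 10 − 1.8 = 8.2°C per km
Height above start = (27.38 − 7.7) / 8.2 = 2.4 km
LCL altitude = 400 m + 2400 m = 2800 m

2.8 km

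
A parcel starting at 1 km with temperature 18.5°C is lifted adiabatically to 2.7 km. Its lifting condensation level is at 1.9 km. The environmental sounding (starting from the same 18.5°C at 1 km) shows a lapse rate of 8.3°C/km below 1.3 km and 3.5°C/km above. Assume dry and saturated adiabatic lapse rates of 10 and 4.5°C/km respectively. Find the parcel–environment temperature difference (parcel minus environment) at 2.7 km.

Parcel:
  1000 → 1900 m (dry, 10°C/km): ΔT = -10 × 0.9 = -9°C → T = 9.5°C
  1900 → 2700 m (saturated, 4.5°C/km): ΔT = -4.5 × 0.8 = -3.6°C → T = 5.9°C
Environment:
  1000 → 1300 m (environment, lower layer, 8.3°C/km): ΔT = -8.3 × 0.3 = -2.49°C → T = 16.01°C
  1300 → 2700 m (environment, upper layer, 3.5°C/km): ΔT = -3.5 × 1.4 = -4.9°C → T = 11.11°C
T_parcel − T_env = 5.9 − 11.11 = -5.21°C

-5.21°C (parcel cooler than environment)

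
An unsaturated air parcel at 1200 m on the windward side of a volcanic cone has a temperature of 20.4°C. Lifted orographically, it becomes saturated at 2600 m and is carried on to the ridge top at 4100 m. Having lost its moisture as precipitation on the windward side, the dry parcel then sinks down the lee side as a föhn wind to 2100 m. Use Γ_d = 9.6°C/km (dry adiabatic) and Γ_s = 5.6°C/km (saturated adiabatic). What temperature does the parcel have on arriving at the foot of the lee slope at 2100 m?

17.76°C

From 1200 m to 2600 m (dry): cools by 9.6 × 1.4 = 13.44°C, giving 6.96°C.
From 2600 m to 4100 m (saturated): cools by 5.6 × 1.5 = 8.4°C, giving -1.44°C.
From 4100 m to 2100 m (dry descent): warms by 9.6 × 2 = 19.2°C, giving 17.76°C.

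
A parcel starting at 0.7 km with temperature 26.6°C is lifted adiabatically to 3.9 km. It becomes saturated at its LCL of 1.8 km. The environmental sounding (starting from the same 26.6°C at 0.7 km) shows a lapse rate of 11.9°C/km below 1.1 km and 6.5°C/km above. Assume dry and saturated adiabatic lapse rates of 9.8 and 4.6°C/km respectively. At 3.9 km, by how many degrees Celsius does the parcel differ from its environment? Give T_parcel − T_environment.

Parcel:
  700 → 1800 m (dry, 9.8°C/km): ΔT = -9.8 × 1.1 = -10.78°C → T = 15.82°C
  1800 → 3900 m (saturated, 4.6°C/km): ΔT = -4.6 × 2.1 = -9.66°C → T = 6.16°C
Environment:
  700 → 1100 m (environment, lower layer, 11.9°C/km): ΔT = -11.9 × 0.4 = -4.76°C → T = 21.84°C
  1100 → 3900 m (environment, upper layer, 6.5°C/km): ΔT = -6.5 × 2.8 = -18.2°C → T = 3.64°C
T_parcel − T_env = 6.16 − 3.64 = +2.52°C

+2.52°C (parcel warmer than environment)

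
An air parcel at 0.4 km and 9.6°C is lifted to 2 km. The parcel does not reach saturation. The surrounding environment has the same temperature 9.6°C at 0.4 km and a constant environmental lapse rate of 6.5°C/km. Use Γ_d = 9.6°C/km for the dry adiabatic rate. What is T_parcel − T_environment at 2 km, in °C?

Parcel:
  Dry to 2000 m: -9.6 × 1.6 km = -15.36°C, so T = -5.76°C.
Environment:
  Environment to 2000 m: -6.5 × 1.6 km = -10.4°C, so T = -0.8°C.
T_parcel − T_env = -5.76 − (-0.8) = -4.96°C

-4.96°C (parcel cooler than environment)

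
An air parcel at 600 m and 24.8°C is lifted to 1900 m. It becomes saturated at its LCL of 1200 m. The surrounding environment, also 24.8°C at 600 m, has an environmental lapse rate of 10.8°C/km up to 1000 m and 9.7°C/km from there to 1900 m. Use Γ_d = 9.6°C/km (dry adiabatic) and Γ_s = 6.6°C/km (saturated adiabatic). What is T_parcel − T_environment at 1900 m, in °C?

+2.67°C (parcel warmer than environment)

Parcel:
  600–1200 m, dry: Δz = 0.6 km ⇒ ΔT = -5.76°C; T = 19.04°C
  1200–1900 m, saturated: Δz = 0.7 km ⇒ ΔT = -4.62°C; T = 14.42°C
Environment:
  600–1000 m, environment, lower layer: Δz = 0.4 km ⇒ ΔT = -4.32°C; T = 20.48°C
  1000–1900 m, environment, upper layer: Δz = 0.9 km ⇒ ΔT = -8.73°C; T = 11.75°C
T_parcel − T_env = 14.42 − 11.75 = +2.67°C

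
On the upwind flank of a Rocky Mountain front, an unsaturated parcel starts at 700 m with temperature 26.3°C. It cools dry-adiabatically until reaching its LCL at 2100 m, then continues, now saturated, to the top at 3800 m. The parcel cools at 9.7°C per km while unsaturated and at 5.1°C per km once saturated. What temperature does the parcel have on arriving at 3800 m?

700 → 2100 m (dry, 9.7°C/km): ΔT = -9.7 × 1.4 = -13.58°C → T = 12.72°C
2100 → 3800 m (saturated, 5.1°C/km): ΔT = -5.1 × 1.7 = -8.67°C → T = 4.05°C

4.05°C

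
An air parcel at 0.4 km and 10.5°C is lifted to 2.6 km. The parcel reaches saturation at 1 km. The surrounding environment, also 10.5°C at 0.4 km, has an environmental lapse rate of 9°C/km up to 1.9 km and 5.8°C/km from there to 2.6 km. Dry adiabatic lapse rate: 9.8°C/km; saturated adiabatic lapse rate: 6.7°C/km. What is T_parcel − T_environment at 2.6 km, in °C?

Parcel:
  Dry to 1000 m: -9.8 × 0.6 km = -5.88°C, so T = 4.62°C.
  Saturated to 2600 m: -6.7 × 1.6 km = -10.72°C, so T = -6.1°C.
Environment:
  Environment, lower layer to 1900 m: -9 × 1.5 km = -13.5°C, so T = -3°C.
  Environment, upper layer to 2600 m: -5.8 × 0.7 km = -4.06°C, so T = -7.06°C.
T_parcel − T_env = -6.1 − (-7.06) = +0.96°C

+0.96°C (parcel warmer than environment)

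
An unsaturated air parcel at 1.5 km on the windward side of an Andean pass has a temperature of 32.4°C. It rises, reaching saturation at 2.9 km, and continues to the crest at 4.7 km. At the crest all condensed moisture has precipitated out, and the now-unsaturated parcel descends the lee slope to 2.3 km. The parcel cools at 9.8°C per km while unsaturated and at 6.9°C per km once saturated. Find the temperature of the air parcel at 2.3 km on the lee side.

29.78°C

1500–2900 m, dry: Δz = 1.4 km ⇒ ΔT = -13.72°C; T = 18.68°C
2900–4700 m, saturated: Δz = 1.8 km ⇒ ΔT = -12.42°C; T = 6.26°C
4700–2300 m, dry descent: Δz = 2.4 km ⇒ ΔT = +23.52°C; T = 29.78°C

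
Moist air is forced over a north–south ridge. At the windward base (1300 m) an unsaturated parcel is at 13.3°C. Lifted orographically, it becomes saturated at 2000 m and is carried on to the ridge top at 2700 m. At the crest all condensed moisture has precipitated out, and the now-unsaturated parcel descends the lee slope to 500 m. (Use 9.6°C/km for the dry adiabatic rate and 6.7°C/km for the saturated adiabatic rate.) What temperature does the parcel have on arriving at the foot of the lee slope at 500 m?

23.01°C

1300–2000 m, dry: Δz = 0.7 km ⇒ ΔT = -6.72°C; T = 6.58°C
2000–2700 m, saturated: Δz = 0.7 km ⇒ ΔT = -4.69°C; T = 1.89°C
2700–500 m, dry descent: Δz = 2.2 km ⇒ ΔT = +21.12°C; T = 23.01°C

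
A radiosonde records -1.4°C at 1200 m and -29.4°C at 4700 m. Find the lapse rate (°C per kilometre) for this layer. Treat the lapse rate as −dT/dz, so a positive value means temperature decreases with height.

8°C/km

Γ = −ΔT/Δz = (-1.4 − (-29.4)) / (4700 − 1200) m
  = 28°C / 3.5 km = 8°C/km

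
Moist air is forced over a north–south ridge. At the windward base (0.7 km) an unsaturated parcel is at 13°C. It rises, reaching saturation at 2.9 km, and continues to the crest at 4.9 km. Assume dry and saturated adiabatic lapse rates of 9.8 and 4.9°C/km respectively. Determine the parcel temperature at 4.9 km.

-18.36°C

From 700 m to 2900 m (dry): cools by 9.8 × 2.2 = 21.56°C, giving -8.56°C.
From 2900 m to 4900 m (saturated): cools by 4.9 × 2 = 9.8°C, giving -18.36°C.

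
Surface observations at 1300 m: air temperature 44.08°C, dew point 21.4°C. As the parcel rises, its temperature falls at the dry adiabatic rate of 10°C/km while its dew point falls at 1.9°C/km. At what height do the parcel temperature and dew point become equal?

T and T_d converge at 10 − 1.9 = 8.1°C per km
Height above start = (44.08 − 21.4) / 8.1 = 2.8 km
LCL altitude = 1300 m + 2800 m = 4100 m

4100 m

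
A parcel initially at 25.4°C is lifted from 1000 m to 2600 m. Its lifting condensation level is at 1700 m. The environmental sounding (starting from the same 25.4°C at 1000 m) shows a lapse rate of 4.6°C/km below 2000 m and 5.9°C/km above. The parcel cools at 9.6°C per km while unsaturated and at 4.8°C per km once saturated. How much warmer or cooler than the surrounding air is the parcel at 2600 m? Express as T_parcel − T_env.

Parcel:
  From 1000 m to 1700 m (dry): cools by 9.6 × 0.7 = 6.72°C, giving 18.68°C.
  From 1700 m to 2600 m (saturated): cools by 4.8 × 0.9 = 4.32°C, giving 14.36°C.
Environment:
  From 1000 m to 2000 m (environment, lower layer): cools by 4.6 × 1 = 4.6°C, giving 20.8°C.
  From 2000 m to 2600 m (environment, upper layer): cools by 5.9 × 0.6 = 3.54°C, giving 17.26°C.
T_parcel − T_env = 14.36 − 17.26 = -2.9°C

-2.9°C (parcel cooler than environment)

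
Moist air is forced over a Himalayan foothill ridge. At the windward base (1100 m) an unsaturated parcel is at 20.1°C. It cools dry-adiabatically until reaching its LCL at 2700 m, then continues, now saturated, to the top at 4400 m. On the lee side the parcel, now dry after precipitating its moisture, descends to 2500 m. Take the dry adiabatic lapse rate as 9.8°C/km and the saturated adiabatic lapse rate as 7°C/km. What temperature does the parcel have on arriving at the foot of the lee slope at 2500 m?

From 1100 m to 2700 m (dry): cools by 9.8 × 1.6 = 15.68°C, giving 4.42°C.
From 2700 m to 4400 m (saturated): cools by 7 × 1.7 = 11.9°C, giving -7.48°C.
From 4400 m to 2500 m (dry descent): warms by 9.8 × 1.9 = 18.62°C, giving 11.14°C.

11.14°C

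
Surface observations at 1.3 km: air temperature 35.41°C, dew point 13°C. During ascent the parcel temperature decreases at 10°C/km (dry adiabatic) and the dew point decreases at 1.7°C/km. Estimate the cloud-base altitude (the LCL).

4 km

T and T_d converge at 10 − 1.7 = 8.3°C per km
Height above start = (35.41 − 13) / 8.3 = 2.7 km
LCL altitude = 1300 m + 2700 m = 4000 m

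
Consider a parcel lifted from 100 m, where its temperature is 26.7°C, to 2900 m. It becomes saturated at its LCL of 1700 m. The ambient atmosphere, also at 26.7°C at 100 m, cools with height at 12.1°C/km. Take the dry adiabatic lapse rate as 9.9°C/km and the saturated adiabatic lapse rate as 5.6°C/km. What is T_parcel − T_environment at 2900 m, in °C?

Parcel:
  100 → 1700 m (dry, 9.9°C/km): ΔT = -9.9 × 1.6 = -15.84°C → T = 10.86°C
  1700 → 2900 m (saturated, 5.6°C/km): ΔT = -5.6 × 1.2 = -6.72°C → T = 4.14°C
Environment:
  100 → 2900 m (environment, 12.1°C/km): ΔT = -12.1 × 2.8 = -33.88°C → T = -7.18°C
T_parcel − T_env = 4.14 − (-7.18) = +11.32°C

+11.32°C (parcel warmer than environment)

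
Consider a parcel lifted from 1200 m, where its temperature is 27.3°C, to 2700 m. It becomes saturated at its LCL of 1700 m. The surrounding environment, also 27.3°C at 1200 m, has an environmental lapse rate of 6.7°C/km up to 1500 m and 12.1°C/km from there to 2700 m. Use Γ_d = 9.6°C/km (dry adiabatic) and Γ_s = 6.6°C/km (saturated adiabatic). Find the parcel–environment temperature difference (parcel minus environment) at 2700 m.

+5.13°C (parcel warmer than environment)

Parcel:
  From 1200 m to 1700 m (dry): cools by 9.6 × 0.5 = 4.8°C, giving 22.5°C.
  From 1700 m to 2700 m (saturated): cools by 6.6 × 1 = 6.6°C, giving 15.9°C.
Environment:
  From 1200 m to 1500 m (environment, lower layer): cools by 6.7 × 0.3 = 2.01°C, giving 25.29°C.
  From 1500 m to 2700 m (environment, upper layer): cools by 12.1 × 1.2 = 14.52°C, giving 10.77°C.
T_parcel − T_env = 15.9 − 10.77 = +5.13°C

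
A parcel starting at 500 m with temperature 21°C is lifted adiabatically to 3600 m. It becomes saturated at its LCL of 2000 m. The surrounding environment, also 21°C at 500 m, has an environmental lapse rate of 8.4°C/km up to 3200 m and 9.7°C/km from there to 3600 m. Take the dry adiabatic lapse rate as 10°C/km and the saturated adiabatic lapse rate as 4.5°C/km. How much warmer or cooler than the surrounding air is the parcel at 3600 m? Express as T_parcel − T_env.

+4.36°C (parcel warmer than environment)

Parcel:
  From 500 m to 2000 m (dry): cools by 10 × 1.5 = 15°C, giving 6°C.
  From 2000 m to 3600 m (saturated): cools by 4.5 × 1.6 = 7.2°C, giving -1.2°C.
Environment:
  From 500 m to 3200 m (environment, lower layer): cools by 8.4 × 2.7 = 22.68°C, giving -1.68°C.
  From 3200 m to 3600 m (environment, upper layer): cools by 9.7 × 0.4 = 3.88°C, giving -5.56°C.
T_parcel − T_env = -1.2 − (-5.56) = +4.36°C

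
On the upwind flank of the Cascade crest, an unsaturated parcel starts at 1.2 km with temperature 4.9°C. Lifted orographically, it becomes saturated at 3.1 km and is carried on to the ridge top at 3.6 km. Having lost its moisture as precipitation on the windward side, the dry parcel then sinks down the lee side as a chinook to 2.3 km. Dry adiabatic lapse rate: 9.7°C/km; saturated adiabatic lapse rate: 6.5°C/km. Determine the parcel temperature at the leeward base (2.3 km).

-4.17°C

Dry to 3100 m: -9.7 × 1.9 km = -18.43°C, so T = -13.53°C.
Saturated to 3600 m: -6.5 × 0.5 km = -3.25°C, so T = -16.78°C.
Dry descent to 2300 m: +9.7 × 1.3 km = +12.61°C, so T = -4.17°C.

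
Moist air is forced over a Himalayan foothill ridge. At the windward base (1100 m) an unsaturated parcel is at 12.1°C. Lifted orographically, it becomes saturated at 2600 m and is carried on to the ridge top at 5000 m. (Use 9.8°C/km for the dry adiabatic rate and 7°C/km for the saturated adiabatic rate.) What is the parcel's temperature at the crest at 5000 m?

1100 → 2600 m (dry, 9.8°C/km): ΔT = -9.8 × 1.5 = -14.7°C → T = -2.6°C
2600 → 5000 m (saturated, 7°C/km): ΔT = -7 × 2.4 = -16.8°C → T = -19.4°C

-19.4°C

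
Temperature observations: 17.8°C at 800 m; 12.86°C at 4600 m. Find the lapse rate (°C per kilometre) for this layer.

1.3°C/km

Γ = −ΔT/Δz = (17.8 − 12.86) / (4600 − 800) m
  = 4.94°C / 3.8 km = 1.3°C/km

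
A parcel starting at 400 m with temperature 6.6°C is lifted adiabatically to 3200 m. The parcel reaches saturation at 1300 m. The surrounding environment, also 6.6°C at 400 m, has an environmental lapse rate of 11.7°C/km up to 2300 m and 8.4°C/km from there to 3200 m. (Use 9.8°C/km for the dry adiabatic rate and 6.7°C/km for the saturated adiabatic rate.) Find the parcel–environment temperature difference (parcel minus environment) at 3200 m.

+8.24°C (parcel warmer than environment)

Parcel:
  Dry to 1300 m: -9.8 × 0.9 km = -8.82°C, so T = -2.22°C.
  Saturated to 3200 m: -6.7 × 1.9 km = -12.73°C, so T = -14.95°C.
Environment:
  Environment, lower layer to 2300 m: -11.7 × 1.9 km = -22.23°C, so T = -15.63°C.
  Environment, upper layer to 3200 m: -8.4 × 0.9 km = -7.56°C, so T = -23.19°C.
T_parcel − T_env = -14.95 − (-23.19) = +8.24°C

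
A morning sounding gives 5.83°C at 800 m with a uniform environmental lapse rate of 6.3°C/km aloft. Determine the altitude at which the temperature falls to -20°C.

4900 m

Height above start = (5.83 − (-20)) / 6.3 = 4.1 km
Altitude = 800 m + 4100 m = 4900 m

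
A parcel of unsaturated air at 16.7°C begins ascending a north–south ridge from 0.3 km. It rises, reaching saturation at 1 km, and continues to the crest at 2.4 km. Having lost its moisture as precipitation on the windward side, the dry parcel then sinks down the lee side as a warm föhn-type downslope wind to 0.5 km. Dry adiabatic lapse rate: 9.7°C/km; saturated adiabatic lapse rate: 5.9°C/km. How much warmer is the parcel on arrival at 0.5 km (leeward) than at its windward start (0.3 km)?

+3.38°C

Dry to 1000 m: -9.7 × 0.7 km = -6.79°C, so T = 9.91°C.
Saturated to 2400 m: -5.9 × 1.4 km = -8.26°C, so T = 1.65°C.
Dry descent to 500 m: +9.7 × 1.9 km = +18.43°C, so T = 20.08°C.
Net change vs windward start: 20.08 − 16.7 = +3.38°C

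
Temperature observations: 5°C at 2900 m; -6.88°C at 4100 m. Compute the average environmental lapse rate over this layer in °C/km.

9.9°C/km

Γ = −ΔT/Δz = (5 − (-6.88)) / (4100 − 2900) m
  = 11.88°C / 1.2 km = 9.9°C/km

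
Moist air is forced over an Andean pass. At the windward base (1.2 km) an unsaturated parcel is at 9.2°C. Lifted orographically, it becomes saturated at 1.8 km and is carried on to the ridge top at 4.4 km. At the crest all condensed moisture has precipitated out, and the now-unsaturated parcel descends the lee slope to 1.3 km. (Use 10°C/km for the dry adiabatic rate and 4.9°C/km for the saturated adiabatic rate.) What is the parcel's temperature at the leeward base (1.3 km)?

1200–1800 m, dry: Δz = 0.6 km ⇒ ΔT = -6°C; T = 3.2°C
1800–4400 m, saturated: Δz = 2.6 km ⇒ ΔT = -12.74°C; T = -9.54°C
4400–1300 m, dry descent: Δz = 3.1 km ⇒ ΔT = +31°C; T = 21.46°C

21.46°C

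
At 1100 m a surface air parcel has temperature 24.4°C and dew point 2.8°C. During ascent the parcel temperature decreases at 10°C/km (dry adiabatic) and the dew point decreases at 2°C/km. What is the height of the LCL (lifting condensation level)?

3800 m

T and T_d converge at 10 − 2 = 8°C per km
Height above start = (24.4 − 2.8) / 8 = 2.7 km
LCL altitude = 1100 m + 2700 m = 3800 m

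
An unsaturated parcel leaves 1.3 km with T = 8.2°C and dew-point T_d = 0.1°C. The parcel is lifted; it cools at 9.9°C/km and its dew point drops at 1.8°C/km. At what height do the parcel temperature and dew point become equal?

T and T_d converge at 9.9 − 1.8 = 8.1°C per km
Height above start = (8.2 − 0.1) / 8.1 = 1 km
LCL altitude = 1300 m + 1000 m = 2300 m

2.3 km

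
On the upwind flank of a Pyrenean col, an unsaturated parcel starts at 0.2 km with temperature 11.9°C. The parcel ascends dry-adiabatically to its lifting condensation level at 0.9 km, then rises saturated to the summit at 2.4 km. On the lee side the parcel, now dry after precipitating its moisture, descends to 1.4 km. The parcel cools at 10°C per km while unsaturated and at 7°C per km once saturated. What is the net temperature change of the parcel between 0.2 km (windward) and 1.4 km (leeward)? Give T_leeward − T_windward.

-7.5°C

200 → 900 m (dry, 10°C/km): ΔT = -10 × 0.7 = -7°C → T = 4.9°C
900 → 2400 m (saturated, 7°C/km): ΔT = -7 × 1.5 = -10.5°C → T = -5.6°C
2400 → 1400 m (dry descent, 10°C/km): ΔT = +10 × 1 = +10°C → T = 4.4°C
Net change vs windward start: 4.4 − 11.9 = -7.5°C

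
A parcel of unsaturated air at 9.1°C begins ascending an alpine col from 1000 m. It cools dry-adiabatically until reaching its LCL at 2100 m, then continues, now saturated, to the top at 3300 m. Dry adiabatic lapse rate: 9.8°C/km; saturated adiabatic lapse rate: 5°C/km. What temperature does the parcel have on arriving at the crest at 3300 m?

1000 → 2100 m (dry, 9.8°C/km): ΔT = -9.8 × 1.1 = -10.78°C → T = -1.68°C
2100 → 3300 m (saturated, 5°C/km): ΔT = -5 × 1.2 = -6°C → T = -7.68°C

-7.68°C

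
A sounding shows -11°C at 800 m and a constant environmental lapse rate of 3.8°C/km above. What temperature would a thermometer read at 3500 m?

-21.26°C

Environmental to 3500 m: -3.8 × 2.7 km = -10.26°C, so T = -21.26°C.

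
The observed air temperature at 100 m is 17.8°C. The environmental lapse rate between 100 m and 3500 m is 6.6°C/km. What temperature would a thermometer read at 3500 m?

Environmental to 3500 m: -6.6 × 3.4 km = -22.44°C, so T = -4.64°C.

-4.64°C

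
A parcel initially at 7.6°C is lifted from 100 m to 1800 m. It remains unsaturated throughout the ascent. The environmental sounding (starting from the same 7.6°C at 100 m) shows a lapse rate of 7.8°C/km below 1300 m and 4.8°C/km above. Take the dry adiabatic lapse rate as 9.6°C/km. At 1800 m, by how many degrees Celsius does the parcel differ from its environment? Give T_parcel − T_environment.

-4.56°C (parcel cooler than environment)

Parcel:
  100 → 1800 m (dry, 9.6°C/km): ΔT = -9.6 × 1.7 = -16.32°C → T = -8.72°C
Environment:
  100 → 1300 m (environment, lower layer, 7.8°C/km): ΔT = -7.8 × 1.2 = -9.36°C → T = -1.76°C
  1300 → 1800 m (environment, upper layer, 4.8°C/km): ΔT = -4.8 × 0.5 = -2.4°C → T = -4.16°C
T_parcel − T_env = -8.72 − (-4.16) = -4.56°C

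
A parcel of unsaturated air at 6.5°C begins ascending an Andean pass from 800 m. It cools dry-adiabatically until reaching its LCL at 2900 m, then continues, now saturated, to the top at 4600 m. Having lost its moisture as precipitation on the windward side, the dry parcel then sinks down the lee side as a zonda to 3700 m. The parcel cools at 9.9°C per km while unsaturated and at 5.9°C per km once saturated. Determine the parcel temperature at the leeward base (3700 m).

-15.41°C

Dry to 2900 m: -9.9 × 2.1 km = -20.79°C, so T = -14.29°C.
Saturated to 4600 m: -5.9 × 1.7 km = -10.03°C, so T = -24.32°C.
Dry descent to 3700 m: +9.9 × 0.9 km = +8.91°C, so T = -15.41°C.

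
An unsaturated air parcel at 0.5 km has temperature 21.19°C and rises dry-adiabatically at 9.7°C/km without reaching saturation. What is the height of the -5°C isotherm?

3.2 km

Height above start = (21.19 − (-5)) / 9.7 = 2.7 km
Altitude = 500 m + 2700 m = 3200 m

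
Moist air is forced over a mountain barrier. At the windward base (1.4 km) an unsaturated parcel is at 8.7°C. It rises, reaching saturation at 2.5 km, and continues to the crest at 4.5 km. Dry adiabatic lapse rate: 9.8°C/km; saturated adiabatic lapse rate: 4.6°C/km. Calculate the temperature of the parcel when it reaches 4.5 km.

1400 → 2500 m (dry, 9.8°C/km): ΔT = -9.8 × 1.1 = -10.78°C → T = -2.08°C
2500 → 4500 m (saturated, 4.6°C/km): ΔT = -4.6 × 2 = -9.2°C → T = -11.28°C

-11.28°C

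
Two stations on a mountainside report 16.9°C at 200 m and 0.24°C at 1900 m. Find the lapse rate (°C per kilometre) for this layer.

Γ = −ΔT/Δz = (16.9 − 0.24) / (1900 − 200) m
  = 16.66°C / 1.7 km = 9.8°C/km

9.8°C/km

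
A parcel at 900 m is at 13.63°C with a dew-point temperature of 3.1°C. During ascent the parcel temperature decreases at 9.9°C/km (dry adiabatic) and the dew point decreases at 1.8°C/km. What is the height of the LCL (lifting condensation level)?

T and T_d converge at 9.9 − 1.8 = 8.1°C per km
Height above start = (13.63 − 3.1) / 8.1 = 1.3 km
LCL altitude = 900 m + 1300 m = 2200 m

2200 m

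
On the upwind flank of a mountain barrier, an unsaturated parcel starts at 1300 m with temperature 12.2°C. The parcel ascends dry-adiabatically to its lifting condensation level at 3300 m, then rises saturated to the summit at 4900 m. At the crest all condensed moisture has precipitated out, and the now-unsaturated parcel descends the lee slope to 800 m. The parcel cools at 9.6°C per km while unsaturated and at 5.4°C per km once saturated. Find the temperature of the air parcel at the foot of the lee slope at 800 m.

1300 → 3300 m (dry, 9.6°C/km): ΔT = -9.6 × 2 = -19.2°C → T = -7°C
3300 → 4900 m (saturated, 5.4°C/km): ΔT = -5.4 × 1.6 = -8.64°C → T = -15.64°C
4900 → 800 m (dry descent, 9.6°C/km): ΔT = +9.6 × 4.1 = +39.36°C → T = 23.72°C

23.72°C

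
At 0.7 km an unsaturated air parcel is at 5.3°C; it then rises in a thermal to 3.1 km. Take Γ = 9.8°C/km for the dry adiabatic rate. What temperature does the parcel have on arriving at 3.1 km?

-18.22°C

700 → 3100 m (dry adiabatic, 9.8°C/km): ΔT = -9.8 × 2.4 = -23.52°C → T = -18.22°C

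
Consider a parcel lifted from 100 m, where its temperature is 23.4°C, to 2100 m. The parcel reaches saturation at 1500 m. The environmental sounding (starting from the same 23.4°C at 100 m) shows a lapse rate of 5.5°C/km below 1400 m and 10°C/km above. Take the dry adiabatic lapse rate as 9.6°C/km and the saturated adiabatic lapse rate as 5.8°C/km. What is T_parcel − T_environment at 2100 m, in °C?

Parcel:
  Dry to 1500 m: -9.6 × 1.4 km = -13.44°C, so T = 9.96°C.
  Saturated to 2100 m: -5.8 × 0.6 km = -3.48°C, so T = 6.48°C.
Environment:
  Environment, lower layer to 1400 m: -5.5 × 1.3 km = -7.15°C, so T = 16.25°C.
  Environment, upper layer to 2100 m: -10 × 0.7 km = -7°C, so T = 9.25°C.
T_parcel − T_env = 6.48 − 9.25 = -2.77°C

-2.77°C (parcel cooler than environment)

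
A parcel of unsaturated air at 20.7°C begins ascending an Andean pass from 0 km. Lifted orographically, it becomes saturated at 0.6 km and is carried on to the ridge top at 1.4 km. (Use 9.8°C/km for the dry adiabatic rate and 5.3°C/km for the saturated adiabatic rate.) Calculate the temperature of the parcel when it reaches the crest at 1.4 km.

10.58°C

Dry to 600 m: -9.8 × 0.6 km = -5.88°C, so T = 14.82°C.
Saturated to 1400 m: -5.3 × 0.8 km = -4.24°C, so T = 10.58°C.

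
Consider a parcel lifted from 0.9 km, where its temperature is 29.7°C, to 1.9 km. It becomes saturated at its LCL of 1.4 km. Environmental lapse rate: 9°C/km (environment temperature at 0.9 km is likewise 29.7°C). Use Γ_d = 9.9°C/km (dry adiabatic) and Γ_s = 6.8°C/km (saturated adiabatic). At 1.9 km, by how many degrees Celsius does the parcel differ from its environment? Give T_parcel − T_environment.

+0.65°C (parcel warmer than environment)

Parcel:
  Dry to 1400 m: -9.9 × 0.5 km = -4.95°C, so T = 24.75°C.
  Saturated to 1900 m: -6.8 × 0.5 km = -3.4°C, so T = 21.35°C.
Environment:
  Environment to 1900 m: -9 × 1 km = -9°C, so T = 20.7°C.
T_parcel − T_env = 21.35 − 20.7 = +0.65°C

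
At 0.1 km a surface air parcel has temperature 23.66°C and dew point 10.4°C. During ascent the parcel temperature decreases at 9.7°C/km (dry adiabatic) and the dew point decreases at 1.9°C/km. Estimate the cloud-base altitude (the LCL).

T and T_d converge at 9.7 − 1.9 = 7.8°C per km
Height above start = (23.66 − 10.4) / 7.8 = 1.7 km
LCL altitude = 100 m + 1700 m = 1800 m

1.8 km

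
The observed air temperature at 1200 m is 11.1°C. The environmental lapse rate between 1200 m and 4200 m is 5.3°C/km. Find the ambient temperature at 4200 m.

-4.8°C

1200 → 4200 m (environmental, 5.3°C/km): ΔT = -5.3 × 3 = -15.9°C → T = -4.8°C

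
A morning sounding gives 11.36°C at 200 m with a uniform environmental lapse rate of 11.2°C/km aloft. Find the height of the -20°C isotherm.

Height above start = (11.36 − (-20)) / 11.2 = 2.8 km
Altitude = 200 m + 2800 m = 3000 m

3000 m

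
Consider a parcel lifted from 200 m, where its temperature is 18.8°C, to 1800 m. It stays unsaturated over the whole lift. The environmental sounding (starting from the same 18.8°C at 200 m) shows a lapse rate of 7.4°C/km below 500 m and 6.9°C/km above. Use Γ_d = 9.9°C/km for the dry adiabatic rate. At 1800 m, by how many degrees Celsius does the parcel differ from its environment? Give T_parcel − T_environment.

Parcel:
  200–1800 m, dry: Δz = 1.6 km ⇒ ΔT = -15.84°C; T = 2.96°C
Environment:
  200–500 m, environment, lower layer: Δz = 0.3 km ⇒ ΔT = -2.22°C; T = 16.58°C
  500–1800 m, environment, upper layer: Δz = 1.3 km ⇒ ΔT = -8.97°C; T = 7.61°C
T_parcel − T_env = 2.96 − 7.61 = -4.65°C

-4.65°C (parcel cooler than environment)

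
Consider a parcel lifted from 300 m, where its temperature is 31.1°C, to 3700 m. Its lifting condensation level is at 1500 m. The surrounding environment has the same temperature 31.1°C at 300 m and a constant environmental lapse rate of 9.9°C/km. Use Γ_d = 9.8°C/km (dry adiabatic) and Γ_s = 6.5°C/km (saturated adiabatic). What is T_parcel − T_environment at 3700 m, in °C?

Parcel:
  300–1500 m, dry: Δz = 1.2 km ⇒ ΔT = -11.76°C; T = 19.34°C
  1500–3700 m, saturated: Δz = 2.2 km ⇒ ΔT = -14.3°C; T = 5.04°C
Environment:
  300–3700 m, environment: Δz = 3.4 km ⇒ ΔT = -33.66°C; T = -2.56°C
T_parcel − T_env = 5.04 − (-2.56) = +7.6°C

+7.6°C (parcel warmer than environment)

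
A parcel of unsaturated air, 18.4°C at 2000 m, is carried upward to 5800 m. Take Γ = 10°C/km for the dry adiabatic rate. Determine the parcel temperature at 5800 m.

-19.6°C

2000 → 5800 m (dry adiabatic, 10°C/km): ΔT = -10 × 3.8 = -38°C → T = -19.6°C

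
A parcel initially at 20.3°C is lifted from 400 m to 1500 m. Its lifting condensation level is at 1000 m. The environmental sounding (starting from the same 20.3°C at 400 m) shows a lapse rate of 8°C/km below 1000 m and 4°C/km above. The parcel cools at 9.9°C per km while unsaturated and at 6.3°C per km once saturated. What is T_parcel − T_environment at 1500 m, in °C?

-2.29°C (parcel cooler than environment)

Parcel:
  400 → 1000 m (dry, 9.9°C/km): ΔT = -9.9 × 0.6 = -5.94°C → T = 14.36°C
  1000 → 1500 m (saturated, 6.3°C/km): ΔT = -6.3 × 0.5 = -3.15°C → T = 11.21°C
Environment:
  400 → 1000 m (environment, lower layer, 8°C/km): ΔT = -8 × 0.6 = -4.8°C → T = 15.5°C
  1000 → 1500 m (environment, upper layer, 4°C/km): ΔT = -4 × 0.5 = -2°C → T = 13.5°C
T_parcel − T_env = 11.21 − 13.5 = -2.29°C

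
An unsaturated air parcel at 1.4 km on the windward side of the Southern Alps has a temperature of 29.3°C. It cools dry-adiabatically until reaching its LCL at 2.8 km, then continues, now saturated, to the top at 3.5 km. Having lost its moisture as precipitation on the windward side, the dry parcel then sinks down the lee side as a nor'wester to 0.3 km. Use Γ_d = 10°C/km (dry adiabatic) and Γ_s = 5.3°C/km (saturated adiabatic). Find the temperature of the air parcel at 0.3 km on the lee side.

43.59°C

Dry to 2800 m: -10 × 1.4 km = -14°C, so T = 15.3°C.
Saturated to 3500 m: -5.3 × 0.7 km = -3.71°C, so T = 11.59°C.
Dry descent to 300 m: +10 × 3.2 km = +32°C, so T = 43.59°C.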